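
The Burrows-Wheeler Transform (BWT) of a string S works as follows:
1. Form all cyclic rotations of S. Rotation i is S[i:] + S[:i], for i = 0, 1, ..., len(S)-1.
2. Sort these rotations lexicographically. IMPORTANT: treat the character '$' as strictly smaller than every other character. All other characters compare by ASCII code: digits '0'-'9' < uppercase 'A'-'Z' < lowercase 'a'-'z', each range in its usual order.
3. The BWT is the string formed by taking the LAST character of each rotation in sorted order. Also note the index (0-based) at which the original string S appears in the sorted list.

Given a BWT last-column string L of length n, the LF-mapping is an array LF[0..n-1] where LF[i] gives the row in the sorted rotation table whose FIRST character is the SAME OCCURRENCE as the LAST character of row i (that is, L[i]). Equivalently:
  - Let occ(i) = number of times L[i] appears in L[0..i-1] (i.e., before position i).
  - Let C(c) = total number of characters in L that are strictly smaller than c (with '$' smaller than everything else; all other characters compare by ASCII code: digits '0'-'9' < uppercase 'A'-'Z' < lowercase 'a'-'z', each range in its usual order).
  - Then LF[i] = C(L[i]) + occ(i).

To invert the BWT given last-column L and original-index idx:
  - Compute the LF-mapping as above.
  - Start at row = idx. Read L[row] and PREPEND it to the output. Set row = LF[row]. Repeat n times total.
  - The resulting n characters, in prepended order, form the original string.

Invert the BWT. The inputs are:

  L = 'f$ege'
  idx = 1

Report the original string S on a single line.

Answer: eegf$

Derivation:
LF mapping: 3 0 1 4 2
Walk LF starting at row 1, prepending L[row]:
  step 1: row=1, L[1]='$', prepend. Next row=LF[1]=0
  step 2: row=0, L[0]='f', prepend. Next row=LF[0]=3
  step 3: row=3, L[3]='g', prepend. Next row=LF[3]=4
  step 4: row=4, L[4]='e', prepend. Next row=LF[4]=2
  step 5: row=2, L[2]='e', prepend. Next row=LF[2]=1
Reversed output: eegf$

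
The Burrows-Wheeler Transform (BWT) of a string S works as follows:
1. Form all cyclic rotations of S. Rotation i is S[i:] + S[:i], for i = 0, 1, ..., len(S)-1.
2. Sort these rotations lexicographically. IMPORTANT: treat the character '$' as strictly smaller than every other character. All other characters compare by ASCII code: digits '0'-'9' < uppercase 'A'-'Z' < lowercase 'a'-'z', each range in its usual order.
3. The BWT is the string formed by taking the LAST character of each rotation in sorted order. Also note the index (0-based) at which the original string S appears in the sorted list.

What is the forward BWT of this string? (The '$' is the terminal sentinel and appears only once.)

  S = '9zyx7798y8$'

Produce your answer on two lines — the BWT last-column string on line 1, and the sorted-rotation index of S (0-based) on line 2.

Answer: 8x7y97$y8z9
6

Derivation:
All 11 rotations (rotation i = S[i:]+S[:i]):
  rot[0] = 9zyx7798y8$
  rot[1] = zyx7798y8$9
  rot[2] = yx7798y8$9z
  rot[3] = x7798y8$9zy
  rot[4] = 7798y8$9zyx
  rot[5] = 798y8$9zyx7
  rot[6] = 98y8$9zyx77
  rot[7] = 8y8$9zyx779
  rot[8] = y8$9zyx7798
  rot[9] = 8$9zyx7798y
  rot[10] = $9zyx7798y8
Sorted (with $ < everything):
  sorted[0] = $9zyx7798y8  (last char: '8')
  sorted[1] = 7798y8$9zyx  (last char: 'x')
  sorted[2] = 798y8$9zyx7  (last char: '7')
  sorted[3] = 8$9zyx7798y  (last char: 'y')
  sorted[4] = 8y8$9zyx779  (last char: '9')
  sorted[5] = 98y8$9zyx77  (last char: '7')
  sorted[6] = 9zyx7798y8$  (last char: '$')
  sorted[7] = x7798y8$9zy  (last char: 'y')
  sorted[8] = y8$9zyx7798  (last char: '8')
  sorted[9] = yx7798y8$9z  (last char: 'z')
  sorted[10] = zyx7798y8$9  (last char: '9')
Last column: 8x7y97$y8z9
Original string S is at sorted index 6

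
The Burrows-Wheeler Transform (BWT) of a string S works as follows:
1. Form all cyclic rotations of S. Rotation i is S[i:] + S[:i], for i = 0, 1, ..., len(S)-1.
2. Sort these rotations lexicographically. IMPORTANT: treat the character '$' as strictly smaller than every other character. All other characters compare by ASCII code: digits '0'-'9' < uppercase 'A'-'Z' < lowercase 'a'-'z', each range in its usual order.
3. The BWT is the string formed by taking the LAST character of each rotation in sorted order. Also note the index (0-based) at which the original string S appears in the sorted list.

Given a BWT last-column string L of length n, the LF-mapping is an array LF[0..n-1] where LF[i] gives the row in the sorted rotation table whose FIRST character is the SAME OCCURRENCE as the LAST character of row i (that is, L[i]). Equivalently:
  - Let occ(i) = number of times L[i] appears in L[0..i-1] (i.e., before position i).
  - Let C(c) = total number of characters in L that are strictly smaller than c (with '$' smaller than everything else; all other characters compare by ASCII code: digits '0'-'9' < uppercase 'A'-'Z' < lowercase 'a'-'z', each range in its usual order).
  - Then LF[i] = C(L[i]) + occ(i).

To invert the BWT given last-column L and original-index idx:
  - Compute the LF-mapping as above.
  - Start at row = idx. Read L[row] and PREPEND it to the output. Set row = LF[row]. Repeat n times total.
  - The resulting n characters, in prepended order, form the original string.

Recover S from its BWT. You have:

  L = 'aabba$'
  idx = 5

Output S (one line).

LF mapping: 1 2 4 5 3 0
Walk LF starting at row 5, prepending L[row]:
  step 1: row=5, L[5]='$', prepend. Next row=LF[5]=0
  step 2: row=0, L[0]='a', prepend. Next row=LF[0]=1
  step 3: row=1, L[1]='a', prepend. Next row=LF[1]=2
  step 4: row=2, L[2]='b', prepend. Next row=LF[2]=4
  step 5: row=4, L[4]='a', prepend. Next row=LF[4]=3
  step 6: row=3, L[3]='b', prepend. Next row=LF[3]=5
Reversed output: babaa$

Answer: babaa$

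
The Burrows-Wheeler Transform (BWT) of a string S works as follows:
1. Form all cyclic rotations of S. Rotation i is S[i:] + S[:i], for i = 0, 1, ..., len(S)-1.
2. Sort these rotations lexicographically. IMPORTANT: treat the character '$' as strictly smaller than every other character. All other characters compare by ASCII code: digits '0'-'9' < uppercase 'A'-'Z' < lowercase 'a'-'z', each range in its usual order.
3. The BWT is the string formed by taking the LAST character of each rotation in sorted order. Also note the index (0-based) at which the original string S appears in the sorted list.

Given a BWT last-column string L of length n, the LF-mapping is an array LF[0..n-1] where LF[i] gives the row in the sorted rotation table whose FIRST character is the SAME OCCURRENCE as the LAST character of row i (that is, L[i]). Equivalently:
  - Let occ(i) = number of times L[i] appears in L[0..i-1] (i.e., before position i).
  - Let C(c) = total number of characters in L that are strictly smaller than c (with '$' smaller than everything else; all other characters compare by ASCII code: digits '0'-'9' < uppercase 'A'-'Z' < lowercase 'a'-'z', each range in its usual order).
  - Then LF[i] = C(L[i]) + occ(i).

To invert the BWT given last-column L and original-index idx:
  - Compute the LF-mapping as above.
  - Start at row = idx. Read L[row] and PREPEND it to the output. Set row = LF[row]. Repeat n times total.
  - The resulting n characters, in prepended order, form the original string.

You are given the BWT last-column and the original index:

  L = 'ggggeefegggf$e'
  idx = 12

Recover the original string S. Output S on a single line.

LF mapping: 7 8 9 10 1 2 5 3 11 12 13 6 0 4
Walk LF starting at row 12, prepending L[row]:
  step 1: row=12, L[12]='$', prepend. Next row=LF[12]=0
  step 2: row=0, L[0]='g', prepend. Next row=LF[0]=7
  step 3: row=7, L[7]='e', prepend. Next row=LF[7]=3
  step 4: row=3, L[3]='g', prepend. Next row=LF[3]=10
  step 5: row=10, L[10]='g', prepend. Next row=LF[10]=13
  step 6: row=13, L[13]='e', prepend. Next row=LF[13]=4
  step 7: row=4, L[4]='e', prepend. Next row=LF[4]=1
  step 8: row=1, L[1]='g', prepend. Next row=LF[1]=8
  step 9: row=8, L[8]='g', prepend. Next row=LF[8]=11
  step 10: row=11, L[11]='f', prepend. Next row=LF[11]=6
  step 11: row=6, L[6]='f', prepend. Next row=LF[6]=5
  step 12: row=5, L[5]='e', prepend. Next row=LF[5]=2
  step 13: row=2, L[2]='g', prepend. Next row=LF[2]=9
  step 14: row=9, L[9]='g', prepend. Next row=LF[9]=12
Reversed output: ggeffggeeggeg$

Answer: ggeffggeeggeg$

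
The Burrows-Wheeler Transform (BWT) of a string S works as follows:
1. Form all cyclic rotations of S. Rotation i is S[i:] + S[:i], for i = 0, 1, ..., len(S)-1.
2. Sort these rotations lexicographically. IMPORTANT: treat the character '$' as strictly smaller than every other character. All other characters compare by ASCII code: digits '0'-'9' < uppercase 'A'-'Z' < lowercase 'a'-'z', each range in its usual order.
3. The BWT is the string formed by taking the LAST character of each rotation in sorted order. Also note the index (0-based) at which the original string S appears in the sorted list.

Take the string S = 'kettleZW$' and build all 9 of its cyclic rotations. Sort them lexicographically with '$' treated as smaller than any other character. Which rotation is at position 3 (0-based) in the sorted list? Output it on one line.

All 9 rotations (rotation i = S[i:]+S[:i]):
  rot[0] = kettleZW$
  rot[1] = ettleZW$k
  rot[2] = ttleZW$ke
  rot[3] = tleZW$ket
  rot[4] = leZW$kett
  rot[5] = eZW$kettl
  rot[6] = ZW$kettle
  rot[7] = W$kettleZ
  rot[8] = $kettleZW
Sorted (with $ < everything):
  sorted[0] = $kettleZW
  sorted[1] = W$kettleZ
  sorted[2] = ZW$kettle
  sorted[3] = eZW$kettl
  sorted[4] = ettleZW$k
  sorted[5] = kettleZW$
  sorted[6] = leZW$kett
  sorted[7] = tleZW$ket
  sorted[8] = ttleZW$ke
sorted[3] = eZW$kettl

Answer: eZW$kettl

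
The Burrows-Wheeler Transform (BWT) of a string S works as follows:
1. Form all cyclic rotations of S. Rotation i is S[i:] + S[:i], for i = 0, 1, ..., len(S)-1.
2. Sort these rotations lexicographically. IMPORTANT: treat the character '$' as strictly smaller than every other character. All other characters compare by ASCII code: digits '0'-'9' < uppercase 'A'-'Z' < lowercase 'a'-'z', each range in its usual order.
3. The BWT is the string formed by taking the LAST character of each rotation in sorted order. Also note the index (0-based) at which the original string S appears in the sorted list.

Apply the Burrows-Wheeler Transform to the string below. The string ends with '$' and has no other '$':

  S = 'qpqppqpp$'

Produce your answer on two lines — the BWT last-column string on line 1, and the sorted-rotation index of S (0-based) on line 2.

All 9 rotations (rotation i = S[i:]+S[:i]):
  rot[0] = qpqppqpp$
  rot[1] = pqppqpp$q
  rot[2] = qppqpp$qp
  rot[3] = ppqpp$qpq
  rot[4] = pqpp$qpqp
  rot[5] = qpp$qpqpp
  rot[6] = pp$qpqppq
  rot[7] = p$qpqppqp
  rot[8] = $qpqppqpp
Sorted (with $ < everything):
  sorted[0] = $qpqppqpp  (last char: 'p')
  sorted[1] = p$qpqppqp  (last char: 'p')
  sorted[2] = pp$qpqppq  (last char: 'q')
  sorted[3] = ppqpp$qpq  (last char: 'q')
  sorted[4] = pqpp$qpqp  (last char: 'p')
  sorted[5] = pqppqpp$q  (last char: 'q')
  sorted[6] = qpp$qpqpp  (last char: 'p')
  sorted[7] = qppqpp$qp  (last char: 'p')
  sorted[8] = qpqppqpp$  (last char: '$')
Last column: ppqqpqpp$
Original string S is at sorted index 8

Answer: ppqqpqpp$
8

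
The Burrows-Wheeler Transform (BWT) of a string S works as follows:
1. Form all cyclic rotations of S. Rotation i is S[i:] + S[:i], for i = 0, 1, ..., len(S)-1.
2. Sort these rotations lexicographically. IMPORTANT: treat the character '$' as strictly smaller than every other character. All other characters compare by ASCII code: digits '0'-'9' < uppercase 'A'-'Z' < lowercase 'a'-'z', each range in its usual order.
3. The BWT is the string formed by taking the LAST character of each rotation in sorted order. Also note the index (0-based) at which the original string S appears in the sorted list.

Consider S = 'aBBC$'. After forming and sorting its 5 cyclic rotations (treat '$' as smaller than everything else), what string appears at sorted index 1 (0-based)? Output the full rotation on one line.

Answer: BBC$a

Derivation:
All 5 rotations (rotation i = S[i:]+S[:i]):
  rot[0] = aBBC$
  rot[1] = BBC$a
  rot[2] = BC$aB
  rot[3] = C$aBB
  rot[4] = $aBBC
Sorted (with $ < everything):
  sorted[0] = $aBBC
  sorted[1] = BBC$a
  sorted[2] = BC$aB
  sorted[3] = C$aBB
  sorted[4] = aBBC$
sorted[1] = BBC$a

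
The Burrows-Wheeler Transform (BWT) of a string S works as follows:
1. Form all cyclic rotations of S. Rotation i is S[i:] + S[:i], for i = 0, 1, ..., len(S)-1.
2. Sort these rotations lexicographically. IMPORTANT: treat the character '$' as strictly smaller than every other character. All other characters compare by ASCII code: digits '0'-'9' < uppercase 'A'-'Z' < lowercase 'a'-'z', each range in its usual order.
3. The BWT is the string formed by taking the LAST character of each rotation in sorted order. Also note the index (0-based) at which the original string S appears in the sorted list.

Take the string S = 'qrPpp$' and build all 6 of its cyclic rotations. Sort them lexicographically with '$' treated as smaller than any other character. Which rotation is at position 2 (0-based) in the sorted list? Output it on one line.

All 6 rotations (rotation i = S[i:]+S[:i]):
  rot[0] = qrPpp$
  rot[1] = rPpp$q
  rot[2] = Ppp$qr
  rot[3] = pp$qrP
  rot[4] = p$qrPp
  rot[5] = $qrPpp
Sorted (with $ < everything):
  sorted[0] = $qrPpp
  sorted[1] = Ppp$qr
  sorted[2] = p$qrPp
  sorted[3] = pp$qrP
  sorted[4] = qrPpp$
  sorted[5] = rPpp$q
sorted[2] = p$qrPp

Answer: p$qrPp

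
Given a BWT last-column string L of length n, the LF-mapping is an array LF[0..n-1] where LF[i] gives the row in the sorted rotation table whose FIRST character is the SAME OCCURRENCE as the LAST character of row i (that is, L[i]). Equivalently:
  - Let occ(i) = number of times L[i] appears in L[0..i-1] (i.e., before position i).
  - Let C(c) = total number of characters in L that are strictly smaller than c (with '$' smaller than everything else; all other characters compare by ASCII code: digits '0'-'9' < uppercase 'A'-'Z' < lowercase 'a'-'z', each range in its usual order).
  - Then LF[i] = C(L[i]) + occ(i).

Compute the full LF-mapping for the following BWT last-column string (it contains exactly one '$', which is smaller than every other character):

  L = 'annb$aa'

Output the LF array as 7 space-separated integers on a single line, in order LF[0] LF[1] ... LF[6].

Char counts: '$':1, 'a':3, 'b':1, 'n':2
C (first-col start): C('$')=0, C('a')=1, C('b')=4, C('n')=5
L[0]='a': occ=0, LF[0]=C('a')+0=1+0=1
L[1]='n': occ=0, LF[1]=C('n')+0=5+0=5
L[2]='n': occ=1, LF[2]=C('n')+1=5+1=6
L[3]='b': occ=0, LF[3]=C('b')+0=4+0=4
L[4]='$': occ=0, LF[4]=C('$')+0=0+0=0
L[5]='a': occ=1, LF[5]=C('a')+1=1+1=2
L[6]='a': occ=2, LF[6]=C('a')+2=1+2=3

Answer: 1 5 6 4 0 2 3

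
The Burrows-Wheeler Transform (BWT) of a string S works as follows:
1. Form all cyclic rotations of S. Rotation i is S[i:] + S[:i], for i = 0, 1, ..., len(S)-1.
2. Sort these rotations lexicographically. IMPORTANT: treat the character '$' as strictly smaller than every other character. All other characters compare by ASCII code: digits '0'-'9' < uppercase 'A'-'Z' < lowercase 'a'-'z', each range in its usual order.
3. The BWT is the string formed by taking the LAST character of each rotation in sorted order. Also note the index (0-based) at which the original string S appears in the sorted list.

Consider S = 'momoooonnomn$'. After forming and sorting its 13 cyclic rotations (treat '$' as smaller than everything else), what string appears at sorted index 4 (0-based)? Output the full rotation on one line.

All 13 rotations (rotation i = S[i:]+S[:i]):
  rot[0] = momoooonnomn$
  rot[1] = omoooonnomn$m
  rot[2] = moooonnomn$mo
  rot[3] = oooonnomn$mom
  rot[4] = ooonnomn$momo
  rot[5] = oonnomn$momoo
  rot[6] = onnomn$momooo
  rot[7] = nnomn$momoooo
  rot[8] = nomn$momoooon
  rot[9] = omn$momoooonn
  rot[10] = mn$momoooonno
  rot[11] = n$momoooonnom
  rot[12] = $momoooonnomn
Sorted (with $ < everything):
  sorted[0] = $momoooonnomn
  sorted[1] = mn$momoooonno
  sorted[2] = momoooonnomn$
  sorted[3] = moooonnomn$mo
  sorted[4] = n$momoooonnom
  sorted[5] = nnomn$momoooo
  sorted[6] = nomn$momoooon
  sorted[7] = omn$momoooonn
  sorted[8] = omoooonnomn$m
  sorted[9] = onnomn$momooo
  sorted[10] = oonnomn$momoo
  sorted[11] = ooonnomn$momo
  sorted[12] = oooonnomn$mom
sorted[4] = n$momoooonnom

Answer: n$momoooonnom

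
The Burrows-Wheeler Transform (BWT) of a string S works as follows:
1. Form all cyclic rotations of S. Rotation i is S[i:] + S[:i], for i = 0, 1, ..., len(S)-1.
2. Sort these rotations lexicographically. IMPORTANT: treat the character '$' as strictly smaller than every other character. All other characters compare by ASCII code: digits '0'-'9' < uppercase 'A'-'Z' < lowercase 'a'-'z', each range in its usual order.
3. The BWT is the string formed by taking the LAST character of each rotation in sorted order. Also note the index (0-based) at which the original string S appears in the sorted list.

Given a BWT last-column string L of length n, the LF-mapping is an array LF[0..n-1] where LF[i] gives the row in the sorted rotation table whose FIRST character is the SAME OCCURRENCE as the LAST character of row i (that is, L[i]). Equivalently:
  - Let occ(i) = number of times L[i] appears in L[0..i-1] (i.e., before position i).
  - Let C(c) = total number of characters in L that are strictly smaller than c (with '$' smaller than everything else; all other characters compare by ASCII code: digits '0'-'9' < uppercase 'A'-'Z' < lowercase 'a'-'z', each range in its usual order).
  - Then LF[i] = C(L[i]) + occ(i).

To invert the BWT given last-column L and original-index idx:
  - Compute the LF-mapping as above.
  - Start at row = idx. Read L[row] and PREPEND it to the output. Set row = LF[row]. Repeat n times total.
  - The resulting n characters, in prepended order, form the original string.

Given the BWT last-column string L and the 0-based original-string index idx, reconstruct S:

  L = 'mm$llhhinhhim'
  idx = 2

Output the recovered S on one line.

LF mapping: 9 10 0 7 8 1 2 5 12 3 4 6 11
Walk LF starting at row 2, prepending L[row]:
  step 1: row=2, L[2]='$', prepend. Next row=LF[2]=0
  step 2: row=0, L[0]='m', prepend. Next row=LF[0]=9
  step 3: row=9, L[9]='h', prepend. Next row=LF[9]=3
  step 4: row=3, L[3]='l', prepend. Next row=LF[3]=7
  step 5: row=7, L[7]='i', prepend. Next row=LF[7]=5
  step 6: row=5, L[5]='h', prepend. Next row=LF[5]=1
  step 7: row=1, L[1]='m', prepend. Next row=LF[1]=10
  step 8: row=10, L[10]='h', prepend. Next row=LF[10]=4
  step 9: row=4, L[4]='l', prepend. Next row=LF[4]=8
  step 10: row=8, L[8]='n', prepend. Next row=LF[8]=12
  step 11: row=12, L[12]='m', prepend. Next row=LF[12]=11
  step 12: row=11, L[11]='i', prepend. Next row=LF[11]=6
  step 13: row=6, L[6]='h', prepend. Next row=LF[6]=2
Reversed output: himnlhmhilhm$

Answer: himnlhmhilhm$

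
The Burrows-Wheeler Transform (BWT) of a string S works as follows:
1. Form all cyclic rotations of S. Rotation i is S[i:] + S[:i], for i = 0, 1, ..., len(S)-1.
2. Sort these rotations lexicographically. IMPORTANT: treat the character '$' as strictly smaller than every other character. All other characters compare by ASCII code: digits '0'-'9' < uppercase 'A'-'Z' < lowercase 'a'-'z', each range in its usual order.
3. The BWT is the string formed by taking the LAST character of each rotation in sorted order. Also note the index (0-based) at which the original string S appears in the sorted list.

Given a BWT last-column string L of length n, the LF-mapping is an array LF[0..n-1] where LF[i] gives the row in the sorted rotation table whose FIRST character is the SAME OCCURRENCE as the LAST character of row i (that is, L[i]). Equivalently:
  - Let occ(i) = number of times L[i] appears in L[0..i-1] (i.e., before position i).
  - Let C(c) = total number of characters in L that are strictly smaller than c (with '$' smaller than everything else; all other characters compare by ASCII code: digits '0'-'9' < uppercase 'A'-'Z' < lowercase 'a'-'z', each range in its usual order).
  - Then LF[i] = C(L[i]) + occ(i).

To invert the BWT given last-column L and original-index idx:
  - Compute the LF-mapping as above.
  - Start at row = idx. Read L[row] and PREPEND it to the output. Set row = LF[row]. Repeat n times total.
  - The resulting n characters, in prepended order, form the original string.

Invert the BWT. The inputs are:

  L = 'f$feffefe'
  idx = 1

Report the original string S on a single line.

Answer: eefffeff$

Derivation:
LF mapping: 4 0 5 1 6 7 2 8 3
Walk LF starting at row 1, prepending L[row]:
  step 1: row=1, L[1]='$', prepend. Next row=LF[1]=0
  step 2: row=0, L[0]='f', prepend. Next row=LF[0]=4
  step 3: row=4, L[4]='f', prepend. Next row=LF[4]=6
  step 4: row=6, L[6]='e', prepend. Next row=LF[6]=2
  step 5: row=2, L[2]='f', prepend. Next row=LF[2]=5
  step 6: row=5, L[5]='f', prepend. Next row=LF[5]=7
  step 7: row=7, L[7]='f', prepend. Next row=LF[7]=8
  step 8: row=8, L[8]='e', prepend. Next row=LF[8]=3
  step 9: row=3, L[3]='e', prepend. Next row=LF[3]=1
Reversed output: eefffeff$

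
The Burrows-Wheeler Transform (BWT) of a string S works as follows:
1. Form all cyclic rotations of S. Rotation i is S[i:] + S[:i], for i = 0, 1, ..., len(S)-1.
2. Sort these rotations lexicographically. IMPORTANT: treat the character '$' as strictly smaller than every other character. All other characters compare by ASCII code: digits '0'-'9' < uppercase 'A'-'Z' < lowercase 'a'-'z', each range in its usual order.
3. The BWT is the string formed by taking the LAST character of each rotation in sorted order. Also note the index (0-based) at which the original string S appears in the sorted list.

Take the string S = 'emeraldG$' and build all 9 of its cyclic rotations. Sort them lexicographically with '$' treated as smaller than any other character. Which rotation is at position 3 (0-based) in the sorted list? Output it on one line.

All 9 rotations (rotation i = S[i:]+S[:i]):
  rot[0] = emeraldG$
  rot[1] = meraldG$e
  rot[2] = eraldG$em
  rot[3] = raldG$eme
  rot[4] = aldG$emer
  rot[5] = ldG$emera
  rot[6] = dG$emeral
  rot[7] = G$emerald
  rot[8] = $emeraldG
Sorted (with $ < everything):
  sorted[0] = $emeraldG
  sorted[1] = G$emerald
  sorted[2] = aldG$emer
  sorted[3] = dG$emeral
  sorted[4] = emeraldG$
  sorted[5] = eraldG$em
  sorted[6] = ldG$emera
  sorted[7] = meraldG$e
  sorted[8] = raldG$eme
sorted[3] = dG$emeral

Answer: dG$emeral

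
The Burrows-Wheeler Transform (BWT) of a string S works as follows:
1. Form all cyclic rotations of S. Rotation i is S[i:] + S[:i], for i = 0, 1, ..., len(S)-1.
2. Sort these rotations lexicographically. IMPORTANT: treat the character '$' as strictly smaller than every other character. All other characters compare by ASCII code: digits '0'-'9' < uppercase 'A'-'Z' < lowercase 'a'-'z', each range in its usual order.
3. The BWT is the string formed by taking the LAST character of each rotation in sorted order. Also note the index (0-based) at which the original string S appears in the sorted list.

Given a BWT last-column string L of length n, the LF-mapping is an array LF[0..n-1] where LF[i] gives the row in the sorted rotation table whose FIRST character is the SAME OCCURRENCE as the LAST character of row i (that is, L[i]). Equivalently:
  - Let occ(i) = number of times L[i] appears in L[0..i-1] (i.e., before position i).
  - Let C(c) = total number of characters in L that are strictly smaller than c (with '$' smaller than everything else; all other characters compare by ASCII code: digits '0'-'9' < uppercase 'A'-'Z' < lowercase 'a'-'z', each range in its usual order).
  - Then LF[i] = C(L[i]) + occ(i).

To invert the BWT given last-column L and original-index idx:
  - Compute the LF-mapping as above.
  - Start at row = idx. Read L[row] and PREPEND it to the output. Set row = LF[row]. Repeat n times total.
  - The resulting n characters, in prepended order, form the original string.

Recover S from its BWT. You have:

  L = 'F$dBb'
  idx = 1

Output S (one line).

Answer: BbdF$

Derivation:
LF mapping: 2 0 4 1 3
Walk LF starting at row 1, prepending L[row]:
  step 1: row=1, L[1]='$', prepend. Next row=LF[1]=0
  step 2: row=0, L[0]='F', prepend. Next row=LF[0]=2
  step 3: row=2, L[2]='d', prepend. Next row=LF[2]=4
  step 4: row=4, L[4]='b', prepend. Next row=LF[4]=3
  step 5: row=3, L[3]='B', prepend. Next row=LF[3]=1
Reversed output: BbdF$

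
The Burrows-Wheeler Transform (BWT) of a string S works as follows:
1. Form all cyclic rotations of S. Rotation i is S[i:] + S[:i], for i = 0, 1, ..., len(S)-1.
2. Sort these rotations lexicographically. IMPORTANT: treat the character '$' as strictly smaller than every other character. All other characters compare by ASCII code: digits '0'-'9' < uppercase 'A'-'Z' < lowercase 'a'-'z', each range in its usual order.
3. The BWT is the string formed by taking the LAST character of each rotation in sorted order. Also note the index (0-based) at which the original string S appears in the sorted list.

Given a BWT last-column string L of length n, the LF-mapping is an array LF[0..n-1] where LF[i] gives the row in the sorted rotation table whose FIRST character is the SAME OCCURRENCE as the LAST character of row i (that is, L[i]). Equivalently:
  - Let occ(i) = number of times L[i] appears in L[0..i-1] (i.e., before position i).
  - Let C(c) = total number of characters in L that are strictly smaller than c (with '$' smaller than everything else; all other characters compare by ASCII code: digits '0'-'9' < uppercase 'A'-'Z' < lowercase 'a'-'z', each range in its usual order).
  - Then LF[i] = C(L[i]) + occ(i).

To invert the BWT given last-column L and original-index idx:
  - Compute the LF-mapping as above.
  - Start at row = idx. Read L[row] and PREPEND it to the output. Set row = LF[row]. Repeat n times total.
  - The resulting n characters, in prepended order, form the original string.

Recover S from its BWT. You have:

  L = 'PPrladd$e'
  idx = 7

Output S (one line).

LF mapping: 1 2 8 7 3 4 5 0 6
Walk LF starting at row 7, prepending L[row]:
  step 1: row=7, L[7]='$', prepend. Next row=LF[7]=0
  step 2: row=0, L[0]='P', prepend. Next row=LF[0]=1
  step 3: row=1, L[1]='P', prepend. Next row=LF[1]=2
  step 4: row=2, L[2]='r', prepend. Next row=LF[2]=8
  step 5: row=8, L[8]='e', prepend. Next row=LF[8]=6
  step 6: row=6, L[6]='d', prepend. Next row=LF[6]=5
  step 7: row=5, L[5]='d', prepend. Next row=LF[5]=4
  step 8: row=4, L[4]='a', prepend. Next row=LF[4]=3
  step 9: row=3, L[3]='l', prepend. Next row=LF[3]=7
Reversed output: ladderPP$

Answer: ladderPP$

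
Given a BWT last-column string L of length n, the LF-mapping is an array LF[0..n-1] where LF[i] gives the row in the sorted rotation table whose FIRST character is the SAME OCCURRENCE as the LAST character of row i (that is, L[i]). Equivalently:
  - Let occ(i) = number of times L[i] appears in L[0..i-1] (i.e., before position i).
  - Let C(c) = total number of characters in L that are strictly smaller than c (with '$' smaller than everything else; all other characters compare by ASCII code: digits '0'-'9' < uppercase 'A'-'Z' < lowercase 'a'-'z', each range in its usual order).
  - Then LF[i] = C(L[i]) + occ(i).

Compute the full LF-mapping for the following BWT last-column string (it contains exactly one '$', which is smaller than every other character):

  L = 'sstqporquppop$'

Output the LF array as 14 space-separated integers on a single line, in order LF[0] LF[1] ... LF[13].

Char counts: '$':1, 'o':2, 'p':4, 'q':2, 'r':1, 's':2, 't':1, 'u':1
C (first-col start): C('$')=0, C('o')=1, C('p')=3, C('q')=7, C('r')=9, C('s')=10, C('t')=12, C('u')=13
L[0]='s': occ=0, LF[0]=C('s')+0=10+0=10
L[1]='s': occ=1, LF[1]=C('s')+1=10+1=11
L[2]='t': occ=0, LF[2]=C('t')+0=12+0=12
L[3]='q': occ=0, LF[3]=C('q')+0=7+0=7
L[4]='p': occ=0, LF[4]=C('p')+0=3+0=3
L[5]='o': occ=0, LF[5]=C('o')+0=1+0=1
L[6]='r': occ=0, LF[6]=C('r')+0=9+0=9
L[7]='q': occ=1, LF[7]=C('q')+1=7+1=8
L[8]='u': occ=0, LF[8]=C('u')+0=13+0=13
L[9]='p': occ=1, LF[9]=C('p')+1=3+1=4
L[10]='p': occ=2, LF[10]=C('p')+2=3+2=5
L[11]='o': occ=1, LF[11]=C('o')+1=1+1=2
L[12]='p': occ=3, LF[12]=C('p')+3=3+3=6
L[13]='$': occ=0, LF[13]=C('$')+0=0+0=0

Answer: 10 11 12 7 3 1 9 8 13 4 5 2 6 0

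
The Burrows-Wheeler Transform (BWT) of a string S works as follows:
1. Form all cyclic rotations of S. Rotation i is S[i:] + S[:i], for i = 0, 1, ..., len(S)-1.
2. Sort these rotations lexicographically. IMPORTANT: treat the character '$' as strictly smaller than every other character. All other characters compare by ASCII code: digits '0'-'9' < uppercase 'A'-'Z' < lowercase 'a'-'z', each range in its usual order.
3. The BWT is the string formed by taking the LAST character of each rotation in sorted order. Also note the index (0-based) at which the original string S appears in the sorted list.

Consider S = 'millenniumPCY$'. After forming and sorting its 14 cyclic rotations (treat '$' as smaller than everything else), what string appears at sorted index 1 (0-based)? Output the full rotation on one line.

Answer: CY$millenniumP

Derivation:
All 14 rotations (rotation i = S[i:]+S[:i]):
  rot[0] = millenniumPCY$
  rot[1] = illenniumPCY$m
  rot[2] = llenniumPCY$mi
  rot[3] = lenniumPCY$mil
  rot[4] = enniumPCY$mill
  rot[5] = nniumPCY$mille
  rot[6] = niumPCY$millen
  rot[7] = iumPCY$millenn
  rot[8] = umPCY$millenni
  rot[9] = mPCY$millenniu
  rot[10] = PCY$millennium
  rot[11] = CY$millenniumP
  rot[12] = Y$millenniumPC
  rot[13] = $millenniumPCY
Sorted (with $ < everything):
  sorted[0] = $millenniumPCY
  sorted[1] = CY$millenniumP
  sorted[2] = PCY$millennium
  sorted[3] = Y$millenniumPC
  sorted[4] = enniumPCY$mill
  sorted[5] = illenniumPCY$m
  sorted[6] = iumPCY$millenn
  sorted[7] = lenniumPCY$mil
  sorted[8] = llenniumPCY$mi
  sorted[9] = mPCY$millenniu
  sorted[10] = millenniumPCY$
  sorted[11] = niumPCY$millen
  sorted[12] = nniumPCY$mille
  sorted[13] = umPCY$millenni
sorted[1] = CY$millenniumP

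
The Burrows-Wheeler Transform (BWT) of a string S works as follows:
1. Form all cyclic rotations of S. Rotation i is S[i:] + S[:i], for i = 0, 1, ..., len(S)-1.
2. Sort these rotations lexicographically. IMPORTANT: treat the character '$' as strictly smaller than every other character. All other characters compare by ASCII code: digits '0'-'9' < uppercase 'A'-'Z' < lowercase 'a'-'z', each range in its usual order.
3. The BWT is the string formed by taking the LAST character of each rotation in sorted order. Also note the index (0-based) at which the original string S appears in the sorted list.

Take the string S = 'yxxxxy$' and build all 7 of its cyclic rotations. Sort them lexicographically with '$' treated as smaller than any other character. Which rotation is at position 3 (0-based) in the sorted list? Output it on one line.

Answer: xxy$yxx

Derivation:
All 7 rotations (rotation i = S[i:]+S[:i]):
  rot[0] = yxxxxy$
  rot[1] = xxxxy$y
  rot[2] = xxxy$yx
  rot[3] = xxy$yxx
  rot[4] = xy$yxxx
  rot[5] = y$yxxxx
  rot[6] = $yxxxxy
Sorted (with $ < everything):
  sorted[0] = $yxxxxy
  sorted[1] = xxxxy$y
  sorted[2] = xxxy$yx
  sorted[3] = xxy$yxx
  sorted[4] = xy$yxxx
  sorted[5] = y$yxxxx
  sorted[6] = yxxxxy$
sorted[3] = xxy$yxx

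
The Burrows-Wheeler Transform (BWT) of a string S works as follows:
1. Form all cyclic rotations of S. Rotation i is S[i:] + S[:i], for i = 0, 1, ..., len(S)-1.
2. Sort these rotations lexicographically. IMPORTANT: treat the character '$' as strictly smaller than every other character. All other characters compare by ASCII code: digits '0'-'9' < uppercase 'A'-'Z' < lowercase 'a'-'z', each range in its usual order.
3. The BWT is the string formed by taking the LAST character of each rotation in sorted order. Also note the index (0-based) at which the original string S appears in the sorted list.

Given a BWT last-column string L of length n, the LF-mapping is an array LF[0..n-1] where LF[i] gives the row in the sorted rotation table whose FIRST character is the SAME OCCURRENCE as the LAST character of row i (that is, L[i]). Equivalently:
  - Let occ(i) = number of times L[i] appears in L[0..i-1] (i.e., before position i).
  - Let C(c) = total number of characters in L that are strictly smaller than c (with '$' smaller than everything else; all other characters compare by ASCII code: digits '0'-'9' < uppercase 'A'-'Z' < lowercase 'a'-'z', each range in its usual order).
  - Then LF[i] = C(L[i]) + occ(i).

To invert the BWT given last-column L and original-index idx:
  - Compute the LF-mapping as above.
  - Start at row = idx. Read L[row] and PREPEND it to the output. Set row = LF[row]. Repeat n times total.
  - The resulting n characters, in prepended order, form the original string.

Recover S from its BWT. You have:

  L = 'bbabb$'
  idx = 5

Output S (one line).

Answer: bbbab$

Derivation:
LF mapping: 2 3 1 4 5 0
Walk LF starting at row 5, prepending L[row]:
  step 1: row=5, L[5]='$', prepend. Next row=LF[5]=0
  step 2: row=0, L[0]='b', prepend. Next row=LF[0]=2
  step 3: row=2, L[2]='a', prepend. Next row=LF[2]=1
  step 4: row=1, L[1]='b', prepend. Next row=LF[1]=3
  step 5: row=3, L[3]='b', prepend. Next row=LF[3]=4
  step 6: row=4, L[4]='b', prepend. Next row=LF[4]=5
Reversed output: bbbab$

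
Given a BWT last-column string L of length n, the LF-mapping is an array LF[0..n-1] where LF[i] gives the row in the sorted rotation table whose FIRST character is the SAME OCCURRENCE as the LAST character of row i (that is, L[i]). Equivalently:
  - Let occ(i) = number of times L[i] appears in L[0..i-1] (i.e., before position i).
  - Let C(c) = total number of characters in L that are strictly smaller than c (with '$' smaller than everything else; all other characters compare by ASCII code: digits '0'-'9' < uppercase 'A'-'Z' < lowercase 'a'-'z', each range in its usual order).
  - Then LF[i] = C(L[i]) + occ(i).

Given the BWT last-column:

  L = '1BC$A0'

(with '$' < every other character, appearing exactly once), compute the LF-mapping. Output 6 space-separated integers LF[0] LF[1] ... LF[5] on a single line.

Answer: 2 4 5 0 3 1

Derivation:
Char counts: '$':1, '0':1, '1':1, 'A':1, 'B':1, 'C':1
C (first-col start): C('$')=0, C('0')=1, C('1')=2, C('A')=3, C('B')=4, C('C')=5
L[0]='1': occ=0, LF[0]=C('1')+0=2+0=2
L[1]='B': occ=0, LF[1]=C('B')+0=4+0=4
L[2]='C': occ=0, LF[2]=C('C')+0=5+0=5
L[3]='$': occ=0, LF[3]=C('$')+0=0+0=0
L[4]='A': occ=0, LF[4]=C('A')+0=3+0=3
L[5]='0': occ=0, LF[5]=C('0')+0=1+0=1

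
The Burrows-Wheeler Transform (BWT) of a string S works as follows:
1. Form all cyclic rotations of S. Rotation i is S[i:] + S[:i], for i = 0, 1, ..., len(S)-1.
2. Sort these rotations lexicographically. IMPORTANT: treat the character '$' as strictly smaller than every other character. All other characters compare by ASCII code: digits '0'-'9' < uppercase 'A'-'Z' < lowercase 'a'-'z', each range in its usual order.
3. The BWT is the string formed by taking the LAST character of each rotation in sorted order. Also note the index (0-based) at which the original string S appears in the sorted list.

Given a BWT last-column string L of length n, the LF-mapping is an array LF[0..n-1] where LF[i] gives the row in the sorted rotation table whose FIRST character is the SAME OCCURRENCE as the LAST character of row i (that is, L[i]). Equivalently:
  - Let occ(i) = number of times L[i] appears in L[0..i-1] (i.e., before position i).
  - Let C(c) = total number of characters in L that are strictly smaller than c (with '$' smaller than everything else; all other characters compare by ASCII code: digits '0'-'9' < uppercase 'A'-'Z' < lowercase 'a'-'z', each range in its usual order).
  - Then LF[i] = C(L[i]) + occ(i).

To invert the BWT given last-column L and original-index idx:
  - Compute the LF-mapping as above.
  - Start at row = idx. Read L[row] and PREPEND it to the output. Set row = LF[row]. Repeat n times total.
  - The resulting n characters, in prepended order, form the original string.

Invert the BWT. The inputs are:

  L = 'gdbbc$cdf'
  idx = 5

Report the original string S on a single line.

LF mapping: 8 5 1 2 3 0 4 6 7
Walk LF starting at row 5, prepending L[row]:
  step 1: row=5, L[5]='$', prepend. Next row=LF[5]=0
  step 2: row=0, L[0]='g', prepend. Next row=LF[0]=8
  step 3: row=8, L[8]='f', prepend. Next row=LF[8]=7
  step 4: row=7, L[7]='d', prepend. Next row=LF[7]=6
  step 5: row=6, L[6]='c', prepend. Next row=LF[6]=4
  step 6: row=4, L[4]='c', prepend. Next row=LF[4]=3
  step 7: row=3, L[3]='b', prepend. Next row=LF[3]=2
  step 8: row=2, L[2]='b', prepend. Next row=LF[2]=1
  step 9: row=1, L[1]='d', prepend. Next row=LF[1]=5
Reversed output: dbbccdfg$

Answer: dbbccdfg$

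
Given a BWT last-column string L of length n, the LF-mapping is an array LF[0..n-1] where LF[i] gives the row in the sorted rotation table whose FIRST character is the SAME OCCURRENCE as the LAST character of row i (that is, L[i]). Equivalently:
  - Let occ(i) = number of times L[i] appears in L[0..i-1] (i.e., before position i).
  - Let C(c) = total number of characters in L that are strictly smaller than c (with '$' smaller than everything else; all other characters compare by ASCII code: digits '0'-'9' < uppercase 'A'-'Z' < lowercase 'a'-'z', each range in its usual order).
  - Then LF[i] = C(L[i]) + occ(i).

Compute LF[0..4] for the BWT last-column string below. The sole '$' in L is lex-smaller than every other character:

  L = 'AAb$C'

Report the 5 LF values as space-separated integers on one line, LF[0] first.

Answer: 1 2 4 0 3

Derivation:
Char counts: '$':1, 'A':2, 'C':1, 'b':1
C (first-col start): C('$')=0, C('A')=1, C('C')=3, C('b')=4
L[0]='A': occ=0, LF[0]=C('A')+0=1+0=1
L[1]='A': occ=1, LF[1]=C('A')+1=1+1=2
L[2]='b': occ=0, LF[2]=C('b')+0=4+0=4
L[3]='$': occ=0, LF[3]=C('$')+0=0+0=0
L[4]='C': occ=0, LF[4]=C('C')+0=3+0=3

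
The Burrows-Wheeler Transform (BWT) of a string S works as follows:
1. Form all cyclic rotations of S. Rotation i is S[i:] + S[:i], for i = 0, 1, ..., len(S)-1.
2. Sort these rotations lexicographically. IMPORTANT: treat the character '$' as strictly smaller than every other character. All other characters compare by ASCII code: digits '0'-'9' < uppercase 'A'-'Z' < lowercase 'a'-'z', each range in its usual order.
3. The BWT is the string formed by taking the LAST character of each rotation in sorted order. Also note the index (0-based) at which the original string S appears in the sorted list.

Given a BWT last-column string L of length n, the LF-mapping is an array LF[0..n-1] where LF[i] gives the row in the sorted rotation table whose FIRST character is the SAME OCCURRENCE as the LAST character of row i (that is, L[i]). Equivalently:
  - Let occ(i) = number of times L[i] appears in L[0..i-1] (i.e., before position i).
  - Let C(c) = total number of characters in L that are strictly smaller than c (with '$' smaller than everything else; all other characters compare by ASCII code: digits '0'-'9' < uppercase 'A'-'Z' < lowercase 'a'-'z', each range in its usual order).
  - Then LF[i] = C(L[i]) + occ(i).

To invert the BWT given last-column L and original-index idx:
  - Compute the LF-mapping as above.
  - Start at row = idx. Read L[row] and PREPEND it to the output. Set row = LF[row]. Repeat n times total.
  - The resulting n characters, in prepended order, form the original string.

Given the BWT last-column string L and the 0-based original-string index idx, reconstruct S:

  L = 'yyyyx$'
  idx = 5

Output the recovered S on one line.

Answer: yyxyy$

Derivation:
LF mapping: 2 3 4 5 1 0
Walk LF starting at row 5, prepending L[row]:
  step 1: row=5, L[5]='$', prepend. Next row=LF[5]=0
  step 2: row=0, L[0]='y', prepend. Next row=LF[0]=2
  step 3: row=2, L[2]='y', prepend. Next row=LF[2]=4
  step 4: row=4, L[4]='x', prepend. Next row=LF[4]=1
  step 5: row=1, L[1]='y', prepend. Next row=LF[1]=3
  step 6: row=3, L[3]='y', prepend. Next row=LF[3]=5
Reversed output: yyxyy$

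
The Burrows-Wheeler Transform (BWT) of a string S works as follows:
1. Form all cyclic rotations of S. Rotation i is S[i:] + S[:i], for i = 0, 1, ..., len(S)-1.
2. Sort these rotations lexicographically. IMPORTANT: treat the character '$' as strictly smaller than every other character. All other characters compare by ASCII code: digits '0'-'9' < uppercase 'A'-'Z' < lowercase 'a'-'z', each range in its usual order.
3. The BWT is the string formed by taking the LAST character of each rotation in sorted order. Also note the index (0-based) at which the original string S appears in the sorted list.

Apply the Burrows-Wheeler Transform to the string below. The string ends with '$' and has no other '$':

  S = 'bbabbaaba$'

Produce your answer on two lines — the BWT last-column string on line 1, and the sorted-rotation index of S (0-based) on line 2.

Answer: abbababba$
9

Derivation:
All 10 rotations (rotation i = S[i:]+S[:i]):
  rot[0] = bbabbaaba$
  rot[1] = babbaaba$b
  rot[2] = abbaaba$bb
  rot[3] = bbaaba$bba
  rot[4] = baaba$bbab
  rot[5] = aaba$bbabb
  rot[6] = aba$bbabba
  rot[7] = ba$bbabbaa
  rot[8] = a$bbabbaab
  rot[9] = $bbabbaaba
Sorted (with $ < everything):
  sorted[0] = $bbabbaaba  (last char: 'a')
  sorted[1] = a$bbabbaab  (last char: 'b')
  sorted[2] = aaba$bbabb  (last char: 'b')
  sorted[3] = aba$bbabba  (last char: 'a')
  sorted[4] = abbaaba$bb  (last char: 'b')
  sorted[5] = ba$bbabbaa  (last char: 'a')
  sorted[6] = baaba$bbab  (last char: 'b')
  sorted[7] = babbaaba$b  (last char: 'b')
  sorted[8] = bbaaba$bba  (last char: 'a')
  sorted[9] = bbabbaaba$  (last char: '$')
Last column: abbababba$
Original string S is at sorted index 9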